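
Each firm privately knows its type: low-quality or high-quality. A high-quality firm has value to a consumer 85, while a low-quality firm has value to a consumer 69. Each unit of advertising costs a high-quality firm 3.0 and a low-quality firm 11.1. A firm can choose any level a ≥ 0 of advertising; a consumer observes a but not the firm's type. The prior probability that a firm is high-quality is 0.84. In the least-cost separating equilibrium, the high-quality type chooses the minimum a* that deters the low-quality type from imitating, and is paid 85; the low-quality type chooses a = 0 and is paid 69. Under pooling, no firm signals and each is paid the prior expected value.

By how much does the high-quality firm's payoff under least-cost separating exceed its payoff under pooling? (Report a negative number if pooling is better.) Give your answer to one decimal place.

-1.8

Least-cost separating signal: a* solves 69 = 85 − 11.1·a*, so a* = (85 − 69)/11.1 ≈ 1.4414.
High-quality type's separating payoff: 85 − 3.0 × a* = 85 − 3.0 × (85 − 69)/11.1 = 85 − 48/11.1 ≈ 80.676.
Pooling payoff: 0.84 × 85 + 0.16 × 69 = 82.44.
Difference: 80.676 − 82.44 = -1.764, i.e. -1.8 to one decimal place.
The high-quality type would prefer the pooling outcome.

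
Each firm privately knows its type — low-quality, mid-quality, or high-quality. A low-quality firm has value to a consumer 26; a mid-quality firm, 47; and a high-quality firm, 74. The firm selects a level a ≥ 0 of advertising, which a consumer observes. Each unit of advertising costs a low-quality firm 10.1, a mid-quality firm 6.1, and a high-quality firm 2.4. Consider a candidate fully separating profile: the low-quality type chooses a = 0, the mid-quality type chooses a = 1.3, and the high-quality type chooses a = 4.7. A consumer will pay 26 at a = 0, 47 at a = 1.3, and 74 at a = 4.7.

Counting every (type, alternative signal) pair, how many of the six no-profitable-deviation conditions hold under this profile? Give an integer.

3

Mid-quality (own payoff 47 − 6.1×1.3 = 39.07): to a=0 gives 26 → no gain ✓; to a=4.7 gives 74 − 6.1×4.7 = 45.33 → profitable ✗.
Low-quality (own payoff 26): to a=1.3 gives 47 − 10.1×1.3 = 33.87 → profitable ✗; to a=4.7 gives 74 − 10.1×4.7 = 26.53 → profitable ✗.
High-quality (own payoff 74 − 2.4×4.7 = 62.72): to a=0 gives 26 → no gain ✓; to a=1.3 gives 47 − 2.4×1.3 = 43.88 → no gain ✓.
3 of the 6 constraints hold; not an equilibrium.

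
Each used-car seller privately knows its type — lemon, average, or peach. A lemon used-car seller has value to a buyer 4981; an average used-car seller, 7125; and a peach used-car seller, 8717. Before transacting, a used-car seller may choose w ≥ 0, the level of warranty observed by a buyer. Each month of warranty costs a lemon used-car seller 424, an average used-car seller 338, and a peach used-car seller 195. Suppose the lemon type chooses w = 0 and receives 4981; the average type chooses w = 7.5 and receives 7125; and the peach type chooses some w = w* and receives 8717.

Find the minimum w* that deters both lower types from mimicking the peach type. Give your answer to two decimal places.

12.21

Lemon type (on-path payoff 4981) won't mimic when 4981 ≥ 8717 − 424·w*, i.e. w* ≥ 8.81.
Average type (on-path payoff 7125 − 338×7.5 = 4590) won't mimic when 4590 ≥ 8717 − 338·w*, i.e. w* ≥ 12.21.
Both must hold, so w* = max(8.81, 12.21) = 12.21. The average type's constraint binds.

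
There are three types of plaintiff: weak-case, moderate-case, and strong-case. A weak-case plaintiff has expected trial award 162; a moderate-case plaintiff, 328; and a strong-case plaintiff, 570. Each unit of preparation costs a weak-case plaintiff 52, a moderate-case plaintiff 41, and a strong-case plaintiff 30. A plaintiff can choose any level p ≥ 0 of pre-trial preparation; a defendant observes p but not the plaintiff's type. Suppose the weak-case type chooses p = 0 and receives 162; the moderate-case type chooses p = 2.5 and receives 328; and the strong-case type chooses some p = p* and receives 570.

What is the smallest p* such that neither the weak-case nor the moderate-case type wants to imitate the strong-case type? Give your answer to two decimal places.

8.40

Moderate-case type (on-path payoff 328 − 41×2.5 = 225.5) won't mimic when 225.5 ≥ 570 − 41·p*, i.e. p* ≥ 8.40.
Weak-case type (on-path payoff 162) won't mimic when 162 ≥ 570 − 52·p*, i.e. p* ≥ 7.85.
Both must hold, so p* = max(7.85, 8.40) = 8.40. The moderate-case type's constraint binds.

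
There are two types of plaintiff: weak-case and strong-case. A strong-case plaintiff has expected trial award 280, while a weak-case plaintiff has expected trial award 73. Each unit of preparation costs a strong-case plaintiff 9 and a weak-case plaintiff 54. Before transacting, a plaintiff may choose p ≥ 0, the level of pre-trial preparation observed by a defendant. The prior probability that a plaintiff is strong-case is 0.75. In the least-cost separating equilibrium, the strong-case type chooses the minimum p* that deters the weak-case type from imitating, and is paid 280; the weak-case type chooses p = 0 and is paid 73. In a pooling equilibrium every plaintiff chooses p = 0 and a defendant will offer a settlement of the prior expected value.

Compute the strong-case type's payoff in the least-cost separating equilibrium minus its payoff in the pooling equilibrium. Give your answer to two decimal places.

17.25

Least-cost separating signal: p* solves 73 = 280 − 54·p*, so p* = (280 − 73)/54 ≈ 3.8333.
Strong-case type's separating payoff: 280 − 9 × p* = 280 − 9 × (280 − 73)/54 = 280 − 1863/54 = 245.5.
Pooling payoff: 0.75 × 280 + 0.25 × 73 = 228.25.
Difference: 245.5 − 228.25 = 17.25.
The strong-case type prefers to separate.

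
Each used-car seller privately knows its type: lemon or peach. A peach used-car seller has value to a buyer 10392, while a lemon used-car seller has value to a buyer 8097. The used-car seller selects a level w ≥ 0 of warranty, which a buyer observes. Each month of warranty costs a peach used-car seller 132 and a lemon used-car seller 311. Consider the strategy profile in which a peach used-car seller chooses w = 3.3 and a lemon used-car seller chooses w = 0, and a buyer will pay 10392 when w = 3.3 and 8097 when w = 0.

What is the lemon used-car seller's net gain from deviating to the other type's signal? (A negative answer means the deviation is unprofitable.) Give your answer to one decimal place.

1268.7

Playing w = 0 the lemon used-car seller receives 8097.
Deviating to w = 3.3 brings payment 10392 at cost 311 × 3.3 = 1026.3, netting 9365.7.
Gain from deviating: 9365.7 − 8097 = 1268.7.
The gain is positive, so the lemon type's incentive-compatibility constraint is violated — this profile is not a separating equilibrium.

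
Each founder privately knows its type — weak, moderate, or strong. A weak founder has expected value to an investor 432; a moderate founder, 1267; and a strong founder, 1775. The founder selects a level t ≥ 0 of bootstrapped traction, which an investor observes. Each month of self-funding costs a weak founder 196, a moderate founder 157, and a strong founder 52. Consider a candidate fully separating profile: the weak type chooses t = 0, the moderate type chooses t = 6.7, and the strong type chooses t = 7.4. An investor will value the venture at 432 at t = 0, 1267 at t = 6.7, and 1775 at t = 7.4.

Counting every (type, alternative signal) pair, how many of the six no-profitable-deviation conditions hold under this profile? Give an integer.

Weak (own payoff 432): to t=6.7 gives 1267 − 196×6.7 = -46.2 → no gain ✓; to t=7.4 gives 1775 − 196×7.4 = 324.6 → no gain ✓.
Strong (own payoff 1775 − 52×7.4 = 1390.2): to t=0 gives 432 → no gain ✓; to t=6.7 gives 1267 − 52×6.7 = 918.6 → no gain ✓.
Moderate (own payoff 1267 − 157×6.7 = 215.1): to t=0 gives 432 → profitable ✗; to t=7.4 gives 1775 − 157×7.4 = 613.2 → profitable ✗.
4 of the 6 constraints hold; not an equilibrium.

4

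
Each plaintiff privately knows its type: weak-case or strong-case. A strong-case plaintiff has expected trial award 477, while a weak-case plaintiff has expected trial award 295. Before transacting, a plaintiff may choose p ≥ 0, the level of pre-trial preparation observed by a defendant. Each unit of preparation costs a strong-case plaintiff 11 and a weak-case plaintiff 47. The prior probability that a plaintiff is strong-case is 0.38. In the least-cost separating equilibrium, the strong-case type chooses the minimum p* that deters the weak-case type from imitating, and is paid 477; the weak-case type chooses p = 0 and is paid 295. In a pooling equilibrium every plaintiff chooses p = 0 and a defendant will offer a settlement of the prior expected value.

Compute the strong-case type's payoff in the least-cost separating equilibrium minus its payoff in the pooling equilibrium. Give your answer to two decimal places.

Least-cost separating signal: p* solves 295 = 477 − 47·p*, so p* = (477 − 295)/47 ≈ 3.8723.
Strong-case type's separating payoff: 477 − 11 × p* = 477 − 11 × (477 − 295)/47 = 477 − 2002/47 ≈ 434.4043.
Pooling payoff: 0.38 × 477 + 0.62 × 295 = 364.16.
Difference: 434.4043 − 364.16 = 70.2443, i.e. 70.24 to two decimal places.
The strong-case type prefers to separate.

70.24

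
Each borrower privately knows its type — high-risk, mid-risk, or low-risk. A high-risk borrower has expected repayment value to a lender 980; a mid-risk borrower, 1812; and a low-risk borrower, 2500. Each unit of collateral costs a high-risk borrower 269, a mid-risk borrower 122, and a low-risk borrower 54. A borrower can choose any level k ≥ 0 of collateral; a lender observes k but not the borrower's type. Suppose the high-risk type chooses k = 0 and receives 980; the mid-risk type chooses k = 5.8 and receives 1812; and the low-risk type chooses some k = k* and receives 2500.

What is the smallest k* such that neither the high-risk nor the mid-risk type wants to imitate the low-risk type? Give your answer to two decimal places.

11.44

Mid-risk type (on-path payoff 1812 − 122×5.8 = 1104.4) won't mimic when 1104.4 ≥ 2500 − 122·k*, i.e. k* ≥ 11.44.
High-risk type (on-path payoff 980) won't mimic when 980 ≥ 2500 − 269·k*, i.e. k* ≥ 5.65.
Both must hold, so k* = max(5.65, 11.44) = 11.44. The mid-risk type's constraint binds.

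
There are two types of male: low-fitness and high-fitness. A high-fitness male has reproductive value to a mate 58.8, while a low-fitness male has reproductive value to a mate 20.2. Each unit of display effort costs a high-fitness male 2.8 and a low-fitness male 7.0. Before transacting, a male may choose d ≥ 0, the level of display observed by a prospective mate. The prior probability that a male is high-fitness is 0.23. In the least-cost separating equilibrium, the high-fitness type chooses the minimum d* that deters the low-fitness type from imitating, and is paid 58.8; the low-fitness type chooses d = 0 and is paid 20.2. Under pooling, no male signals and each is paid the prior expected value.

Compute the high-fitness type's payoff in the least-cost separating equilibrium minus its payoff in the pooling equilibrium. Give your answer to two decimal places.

Least-cost separating signal: d* solves 20.2 = 58.8 − 7.0·d*, so d* = (58.8 − 20.2)/7.0 ≈ 5.5143.
High-fitness type's separating payoff: 58.8 − 2.8 × d* = 58.8 − 2.8 × (58.8 − 20.2)/7.0 = 58.8 − 108.08/7.0 = 43.36.
Pooling payoff: 0.23 × 58.8 + 0.77 × 20.2 = 29.078.
Difference: 43.36 − 29.078 = 14.282, i.e. 14.28 to two decimal places.
The high-fitness type prefers to separate.

14.28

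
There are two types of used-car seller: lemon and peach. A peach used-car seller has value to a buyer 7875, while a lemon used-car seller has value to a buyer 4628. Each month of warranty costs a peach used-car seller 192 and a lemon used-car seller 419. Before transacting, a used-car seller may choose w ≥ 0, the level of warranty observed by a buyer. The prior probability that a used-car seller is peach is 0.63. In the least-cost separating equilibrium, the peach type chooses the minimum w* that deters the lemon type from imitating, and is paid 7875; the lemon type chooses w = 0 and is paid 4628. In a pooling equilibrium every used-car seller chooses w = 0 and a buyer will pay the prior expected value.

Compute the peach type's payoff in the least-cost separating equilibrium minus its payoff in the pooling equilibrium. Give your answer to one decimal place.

Least-cost separating signal: w* solves 4628 = 7875 − 419·w*, so w* = (7875 − 4628)/419 ≈ 7.7494.
Peach type's separating payoff: 7875 − 192 × w* = 7875 − 192 × (7875 − 4628)/419 = 7875 − 623424/419 ≈ 6387.115.
Pooling payoff: 0.63 × 7875 + 0.37 × 4628 = 6673.61.
Difference: 6387.115 − 6673.61 = -286.495, i.e. -286.5 to one decimal place.
The peach type would prefer the pooling outcome.

-286.5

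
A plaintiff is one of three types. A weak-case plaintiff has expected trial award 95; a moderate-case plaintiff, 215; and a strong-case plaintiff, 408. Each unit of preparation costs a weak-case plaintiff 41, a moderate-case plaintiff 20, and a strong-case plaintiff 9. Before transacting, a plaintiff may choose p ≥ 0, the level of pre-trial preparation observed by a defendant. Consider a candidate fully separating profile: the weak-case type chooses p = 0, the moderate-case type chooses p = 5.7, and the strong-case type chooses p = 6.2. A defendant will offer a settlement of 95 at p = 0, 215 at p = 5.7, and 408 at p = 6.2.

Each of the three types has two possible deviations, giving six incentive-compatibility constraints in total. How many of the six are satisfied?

Weak-case (own payoff 95): to p=5.7 gives 215 − 41×5.7 = -18.7 → no gain ✓; to p=6.2 gives 408 − 41×6.2 = 153.8 → profitable ✗.
Strong-case (own payoff 408 − 9×6.2 = 352.2): to p=0 gives 95 → no gain ✓; to p=5.7 gives 215 − 9×5.7 = 163.7 → no gain ✓.
Moderate-case (own payoff 215 − 20×5.7 = 101): to p=0 gives 95 → no gain ✓; to p=6.2 gives 408 − 20×6.2 = 284 → profitable ✗.
4 of the 6 constraints hold; not an equilibrium.

4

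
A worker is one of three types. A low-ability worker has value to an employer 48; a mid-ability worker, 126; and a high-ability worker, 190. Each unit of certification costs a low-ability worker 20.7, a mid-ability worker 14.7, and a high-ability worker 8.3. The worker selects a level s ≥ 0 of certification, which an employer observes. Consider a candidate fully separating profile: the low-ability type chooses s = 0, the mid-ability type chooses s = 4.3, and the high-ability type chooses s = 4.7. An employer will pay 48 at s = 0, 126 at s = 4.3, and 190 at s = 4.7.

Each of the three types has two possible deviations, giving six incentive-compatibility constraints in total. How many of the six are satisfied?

4

High-ability (own payoff 190 − 8.3×4.7 = 150.99): to s=0 gives 48 → no gain ✓; to s=4.3 gives 126 − 8.3×4.3 = 90.31 → no gain ✓.
Mid-ability (own payoff 126 − 14.7×4.3 = 62.79): to s=0 gives 48 → no gain ✓; to s=4.7 gives 190 − 14.7×4.7 = 120.91 → profitable ✗.
Low-ability (own payoff 48): to s=4.3 gives 126 − 20.7×4.3 = 36.99 → no gain ✓; to s=4.7 gives 190 − 20.7×4.7 = 92.71 → profitable ✗.
4 of the 6 constraints hold; not an equilibrium.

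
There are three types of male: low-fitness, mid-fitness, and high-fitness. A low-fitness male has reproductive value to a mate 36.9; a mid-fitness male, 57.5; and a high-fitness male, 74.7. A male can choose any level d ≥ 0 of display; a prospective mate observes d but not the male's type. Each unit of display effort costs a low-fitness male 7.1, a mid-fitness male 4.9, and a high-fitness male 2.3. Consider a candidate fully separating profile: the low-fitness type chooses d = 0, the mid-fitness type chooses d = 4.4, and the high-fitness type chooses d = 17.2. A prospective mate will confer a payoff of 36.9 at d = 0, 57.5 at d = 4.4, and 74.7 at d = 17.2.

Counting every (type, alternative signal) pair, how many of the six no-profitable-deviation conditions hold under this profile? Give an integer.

High-fitness (own payoff 74.7 − 2.3×17.2 = 35.14): to d=0 gives 36.9 → profitable ✗; to d=4.4 gives 57.5 − 2.3×4.4 = 47.38 → profitable ✗.
Mid-fitness (own payoff 57.5 − 4.9×4.4 = 35.94): to d=0 gives 36.9 → profitable ✗; to d=17.2 gives 74.7 − 4.9×17.2 = -9.58 → no gain ✓.
Low-fitness (own payoff 36.9): to d=4.4 gives 57.5 − 7.1×4.4 = 26.26 → no gain ✓; to d=17.2 gives 74.7 − 7.1×17.2 = -47.42 → no gain ✓.
3 of the 6 constraints hold; not an equilibrium.

3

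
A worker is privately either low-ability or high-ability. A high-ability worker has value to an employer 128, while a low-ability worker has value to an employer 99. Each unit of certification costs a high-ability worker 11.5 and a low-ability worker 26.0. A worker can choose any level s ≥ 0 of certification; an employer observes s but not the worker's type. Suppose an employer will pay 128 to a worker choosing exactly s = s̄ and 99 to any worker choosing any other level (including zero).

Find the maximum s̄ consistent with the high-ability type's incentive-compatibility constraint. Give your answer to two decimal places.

Choosing s̄ yields the high-ability type 128 − 11.5·s̄; choosing zero yields 99.
The high-ability type is indifferent at 128 − 11.5·s̄ = 99, i.e. s̄ = (128 − 99) / 11.5 ≈ 2.52.
For any s̄ above 2.52 the high-ability type would rather pool at zero, so separation collapses.

2.52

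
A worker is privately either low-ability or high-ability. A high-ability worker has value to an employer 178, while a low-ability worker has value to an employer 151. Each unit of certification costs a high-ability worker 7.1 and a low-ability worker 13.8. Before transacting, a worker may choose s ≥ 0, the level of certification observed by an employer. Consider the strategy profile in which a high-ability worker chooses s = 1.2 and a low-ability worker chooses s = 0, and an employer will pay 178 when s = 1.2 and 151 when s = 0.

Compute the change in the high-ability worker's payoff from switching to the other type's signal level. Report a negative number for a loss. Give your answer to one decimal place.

Playing s = 1.2 the high-ability worker receives 178 − 7.1 × 1.2 = 169.48.
Deviating to s = 0 yields 151 instead.
Gain from deviating: 151 − 169.48 = -18.48, i.e. -18.5 to one decimal place.
The gain is negative, so the high-ability type's incentive-compatibility constraint is satisfied.

-18.5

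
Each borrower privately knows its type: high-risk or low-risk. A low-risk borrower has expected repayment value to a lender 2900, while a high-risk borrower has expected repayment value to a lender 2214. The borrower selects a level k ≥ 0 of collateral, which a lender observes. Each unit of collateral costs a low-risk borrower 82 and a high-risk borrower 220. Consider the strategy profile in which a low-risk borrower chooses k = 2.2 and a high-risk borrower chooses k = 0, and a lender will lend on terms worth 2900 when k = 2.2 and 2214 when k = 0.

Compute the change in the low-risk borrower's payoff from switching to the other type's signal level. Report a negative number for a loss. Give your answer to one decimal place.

Playing k = 2.2 the low-risk borrower receives 2900 − 82 × 2.2 = 2719.6.
Deviating to k = 0 yields 2214 instead.
Gain from deviating: 2214 − 2719.6 = -505.6.
The gain is negative, so the low-risk type's incentive-compatibility constraint is satisfied.

-505.6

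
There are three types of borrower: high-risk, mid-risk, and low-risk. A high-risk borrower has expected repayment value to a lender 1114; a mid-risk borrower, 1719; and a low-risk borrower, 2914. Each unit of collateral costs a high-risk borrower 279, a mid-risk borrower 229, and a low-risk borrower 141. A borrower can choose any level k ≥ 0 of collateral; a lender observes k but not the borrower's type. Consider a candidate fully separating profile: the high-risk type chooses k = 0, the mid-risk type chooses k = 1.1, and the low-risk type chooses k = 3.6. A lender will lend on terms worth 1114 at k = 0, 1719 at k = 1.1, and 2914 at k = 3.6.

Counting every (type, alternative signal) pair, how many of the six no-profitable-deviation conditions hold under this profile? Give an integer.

3

Mid-risk (own payoff 1719 − 229×1.1 = 1467.1): to k=0 gives 1114 → no gain ✓; to k=3.6 gives 2914 − 229×3.6 = 2089.6 → profitable ✗.
High-risk (own payoff 1114): to k=1.1 gives 1719 − 279×1.1 = 1412.1 → profitable ✗; to k=3.6 gives 2914 − 279×3.6 = 1909.6 → profitable ✗.
Low-risk (own payoff 2914 − 141×3.6 = 2406.4): to k=0 gives 1114 → no gain ✓; to k=1.1 gives 1719 − 141×1.1 = 1563.9 → no gain ✓.
3 of the 6 constraints hold; not an equilibrium.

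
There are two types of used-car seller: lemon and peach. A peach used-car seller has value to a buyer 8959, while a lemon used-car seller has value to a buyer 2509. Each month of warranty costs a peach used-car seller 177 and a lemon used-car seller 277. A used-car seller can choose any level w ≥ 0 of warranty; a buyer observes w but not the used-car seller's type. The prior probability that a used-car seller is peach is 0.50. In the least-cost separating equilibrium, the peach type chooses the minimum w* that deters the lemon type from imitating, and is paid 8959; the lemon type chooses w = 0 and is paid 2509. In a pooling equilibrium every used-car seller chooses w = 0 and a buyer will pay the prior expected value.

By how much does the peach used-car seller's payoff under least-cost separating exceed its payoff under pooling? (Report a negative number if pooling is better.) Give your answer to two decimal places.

Least-cost separating signal: w* solves 2509 = 8959 − 277·w*, so w* = (8959 − 2509)/277 ≈ 23.2852.
Peach type's separating payoff: 8959 − 177 × w* = 8959 − 177 × (8959 − 2509)/277 = 8959 − 1141650/277 ≈ 4837.5199.
Pooling payoff: 0.50 × 8959 + 0.50 × 2509 = 5734.
Difference: 4837.5199 − 5734 = -896.4801, i.e. -896.48 to two decimal places.
The peach type would prefer the pooling outcome.

-896.48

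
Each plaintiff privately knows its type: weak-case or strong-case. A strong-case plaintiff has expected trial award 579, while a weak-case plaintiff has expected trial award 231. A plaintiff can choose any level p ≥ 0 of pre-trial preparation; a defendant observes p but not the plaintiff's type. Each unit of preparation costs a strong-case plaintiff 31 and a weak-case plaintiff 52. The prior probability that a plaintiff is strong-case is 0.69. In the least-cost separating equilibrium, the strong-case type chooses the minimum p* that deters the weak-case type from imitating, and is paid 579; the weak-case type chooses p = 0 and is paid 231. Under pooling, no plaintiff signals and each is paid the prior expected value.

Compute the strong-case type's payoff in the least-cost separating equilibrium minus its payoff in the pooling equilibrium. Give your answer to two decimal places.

-99.58

Least-cost separating signal: p* solves 231 = 579 − 52·p*, so p* = (579 − 231)/52 ≈ 6.6923.
Strong-case type's separating payoff: 579 − 31 × p* = 579 − 31 × (579 − 231)/52 = 579 − 10788/52 ≈ 371.5385.
Pooling payoff: 0.69 × 579 + 0.31 × 231 = 471.12.
Difference: 371.5385 − 471.12 = -99.5815, i.e. -99.58 to two decimal places.
The strong-case type would prefer the pooling outcome.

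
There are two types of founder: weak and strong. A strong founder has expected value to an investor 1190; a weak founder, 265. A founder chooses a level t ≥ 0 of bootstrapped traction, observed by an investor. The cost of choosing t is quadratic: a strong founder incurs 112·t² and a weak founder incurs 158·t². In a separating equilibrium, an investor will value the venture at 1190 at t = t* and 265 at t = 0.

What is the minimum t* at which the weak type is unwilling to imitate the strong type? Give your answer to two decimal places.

2.42

The weak type at t = 0 receives 265; imitating at t* yields 1190 − 158·t*².
Indifference: 265 = 1190 − 158·t*², so t*² = (1190 − 265) / 158 ≈ 5.8544.
t* = √5.8544 ≈ 2.42.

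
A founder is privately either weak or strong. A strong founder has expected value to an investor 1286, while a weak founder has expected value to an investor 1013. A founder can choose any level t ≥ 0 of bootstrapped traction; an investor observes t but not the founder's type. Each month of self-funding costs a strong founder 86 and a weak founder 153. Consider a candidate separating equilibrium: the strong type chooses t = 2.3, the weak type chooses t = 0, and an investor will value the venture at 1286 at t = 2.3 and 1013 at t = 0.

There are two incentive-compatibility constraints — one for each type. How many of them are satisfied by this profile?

Strong type: signal → 1286 − 86 × 2.3 = 1088.2; deviate to 0 → 1013. IC holds (1088.2 ≥ 1013).
Weak type: stay at 0 → 1013; mimic → 1286 − 153 × 2.3 = 934.1. IC holds (1013 ≥ 934.1).
2 of 2 constraints hold, so this is a separating equilibrium.

2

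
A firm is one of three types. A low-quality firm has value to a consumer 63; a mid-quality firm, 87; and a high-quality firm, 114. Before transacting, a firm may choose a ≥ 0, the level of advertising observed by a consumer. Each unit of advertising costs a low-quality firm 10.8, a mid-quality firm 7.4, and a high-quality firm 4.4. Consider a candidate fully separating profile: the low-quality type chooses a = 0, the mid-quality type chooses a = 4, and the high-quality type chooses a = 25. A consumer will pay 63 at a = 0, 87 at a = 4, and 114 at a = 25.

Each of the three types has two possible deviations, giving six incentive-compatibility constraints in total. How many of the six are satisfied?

3

Low-quality (own payoff 63): to a=4 gives 87 − 10.8×4 = 43.8 → no gain ✓; to a=25 gives 114 − 10.8×25 = -156 → no gain ✓.
Mid-quality (own payoff 87 − 7.4×4 = 57.4): to a=0 gives 63 → profitable ✗; to a=25 gives 114 − 7.4×25 = -71 → no gain ✓.
High-quality (own payoff 114 − 4.4×25 = 4): to a=0 gives 63 → profitable ✗; to a=4 gives 87 − 4.4×4 = 69.4 → profitable ✗.
3 of the 6 constraints hold; not an equilibrium.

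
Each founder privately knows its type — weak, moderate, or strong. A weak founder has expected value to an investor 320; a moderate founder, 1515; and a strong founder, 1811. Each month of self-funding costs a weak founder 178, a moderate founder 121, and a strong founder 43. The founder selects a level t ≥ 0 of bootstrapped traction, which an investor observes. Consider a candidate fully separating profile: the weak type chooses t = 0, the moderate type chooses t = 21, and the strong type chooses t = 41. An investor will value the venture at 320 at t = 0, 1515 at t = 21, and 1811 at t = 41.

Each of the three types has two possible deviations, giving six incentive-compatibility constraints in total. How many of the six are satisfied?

Moderate (own payoff 1515 − 121×21 = -1026): to t=0 gives 320 → profitable ✗; to t=41 gives 1811 − 121×41 = -3150 → no gain ✓.
Strong (own payoff 1811 − 43×41 = 48): to t=0 gives 320 → profitable ✗; to t=21 gives 1515 − 43×21 = 612 → profitable ✗.
Weak (own payoff 320): to t=21 gives 1515 − 178×21 = -2223 → no gain ✓; to t=41 gives 1811 − 178×41 = -5487 → no gain ✓.
3 of the 6 constraints hold; not an equilibrium.

3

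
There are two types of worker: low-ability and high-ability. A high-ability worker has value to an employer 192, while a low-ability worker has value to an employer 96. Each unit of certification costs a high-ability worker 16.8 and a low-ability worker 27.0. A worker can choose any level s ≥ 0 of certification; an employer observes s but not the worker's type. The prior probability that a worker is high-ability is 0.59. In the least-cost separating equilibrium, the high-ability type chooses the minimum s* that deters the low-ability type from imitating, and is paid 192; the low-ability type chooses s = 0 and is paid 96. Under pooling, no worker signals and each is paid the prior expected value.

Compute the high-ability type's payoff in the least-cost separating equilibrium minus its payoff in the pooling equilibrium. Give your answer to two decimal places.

-20.37

Least-cost separating signal: s* solves 96 = 192 − 27.0·s*, so s* = (192 − 96)/27.0 ≈ 3.5556.
High-ability type's separating payoff: 192 − 16.8 × s* = 192 − 16.8 × (192 − 96)/27.0 = 192 − 1612.8/27.0 ≈ 132.2667.
Pooling payoff: 0.59 × 192 + 0.41 × 96 = 152.64.
Difference: 132.2667 − 152.64 = -20.3733, i.e. -20.37 to two decimal places.
The high-ability type would prefer the pooling outcome.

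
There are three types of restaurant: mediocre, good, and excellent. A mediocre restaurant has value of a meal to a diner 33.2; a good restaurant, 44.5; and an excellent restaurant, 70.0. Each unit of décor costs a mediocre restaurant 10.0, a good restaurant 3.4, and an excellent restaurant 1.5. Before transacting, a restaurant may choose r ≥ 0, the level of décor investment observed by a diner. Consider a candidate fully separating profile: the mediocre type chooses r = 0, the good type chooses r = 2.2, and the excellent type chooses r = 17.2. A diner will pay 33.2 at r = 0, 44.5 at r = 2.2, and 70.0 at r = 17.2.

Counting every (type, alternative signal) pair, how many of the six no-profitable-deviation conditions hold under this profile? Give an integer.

6

Mediocre (own payoff 33.2): to r=2.2 gives 44.5 − 10.0×2.2 = 22.5 → no gain ✓; to r=17.2 gives 70.0 − 10.0×17.2 = -102 → no gain ✓.
Good (own payoff 44.5 − 3.4×2.2 = 37.02): to r=0 gives 33.2 → no gain ✓; to r=17.2 gives 70.0 − 3.4×17.2 = 11.52 → no gain ✓.
Excellent (own payoff 70.0 − 1.5×17.2 = 44.2): to r=0 gives 33.2 → no gain ✓; to r=2.2 gives 44.5 − 1.5×2.2 = 41.2 → no gain ✓.
6 of the 6 constraints hold; this profile is a separating equilibrium.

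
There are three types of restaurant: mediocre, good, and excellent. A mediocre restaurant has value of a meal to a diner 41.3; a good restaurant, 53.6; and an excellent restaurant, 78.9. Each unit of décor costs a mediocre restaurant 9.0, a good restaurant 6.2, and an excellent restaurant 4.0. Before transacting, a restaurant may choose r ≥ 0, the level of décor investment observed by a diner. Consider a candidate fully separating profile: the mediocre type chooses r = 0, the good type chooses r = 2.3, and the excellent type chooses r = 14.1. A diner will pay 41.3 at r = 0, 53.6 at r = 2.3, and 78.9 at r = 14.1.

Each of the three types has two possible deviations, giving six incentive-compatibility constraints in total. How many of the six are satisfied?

Mediocre (own payoff 41.3): to r=2.3 gives 53.6 − 9.0×2.3 = 32.9 → no gain ✓; to r=14.1 gives 78.9 − 9.0×14.1 = -48 → no gain ✓.
Good (own payoff 53.6 − 6.2×2.3 = 39.34): to r=0 gives 41.3 → profitable ✗; to r=14.1 gives 78.9 − 6.2×14.1 = -8.52 → no gain ✓.
Excellent (own payoff 78.9 − 4.0×14.1 = 22.5): to r=0 gives 41.3 → profitable ✗; to r=2.3 gives 53.6 − 4.0×2.3 = 44.4 → profitable ✗.
3 of the 6 constraints hold; not an equilibrium.

3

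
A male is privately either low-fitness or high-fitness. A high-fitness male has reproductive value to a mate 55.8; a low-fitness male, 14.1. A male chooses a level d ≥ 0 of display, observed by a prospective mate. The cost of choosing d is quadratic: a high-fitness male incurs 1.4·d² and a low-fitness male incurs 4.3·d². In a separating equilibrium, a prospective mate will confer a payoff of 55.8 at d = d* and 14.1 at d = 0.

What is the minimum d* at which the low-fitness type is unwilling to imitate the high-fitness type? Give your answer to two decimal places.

The low-fitness type at d = 0 receives 14.1; imitating at d* yields 55.8 − 4.3·d*².
Indifference: 14.1 = 55.8 − 4.3·d*², so d*² = (55.8 − 14.1) / 4.3 ≈ 9.6977.
d* = √9.6977 ≈ 3.11.

3.11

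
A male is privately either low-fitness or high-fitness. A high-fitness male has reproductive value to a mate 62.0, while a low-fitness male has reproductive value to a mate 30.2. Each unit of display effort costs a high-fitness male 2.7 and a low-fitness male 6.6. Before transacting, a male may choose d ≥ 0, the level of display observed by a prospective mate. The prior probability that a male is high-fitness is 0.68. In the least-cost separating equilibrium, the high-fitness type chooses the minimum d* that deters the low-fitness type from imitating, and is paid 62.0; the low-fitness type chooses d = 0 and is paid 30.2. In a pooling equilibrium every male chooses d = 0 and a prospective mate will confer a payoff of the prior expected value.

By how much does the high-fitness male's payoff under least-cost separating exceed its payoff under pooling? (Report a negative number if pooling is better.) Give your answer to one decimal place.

-2.8

Least-cost separating signal: d* solves 30.2 = 62.0 − 6.6·d*, so d* = (62.0 − 30.2)/6.6 ≈ 4.8182.
High-fitness type's separating payoff: 62.0 − 2.7 × d* = 62.0 − 2.7 × (62.0 − 30.2)/6.6 = 62.0 − 85.86/6.6 ≈ 48.991.
Pooling payoff: 0.68 × 62.0 + 0.32 × 30.2 = 51.824.
Difference: 48.991 − 51.824 = -2.833, i.e. -2.8 to one decimal place.
The high-fitness type would prefer the pooling outcome.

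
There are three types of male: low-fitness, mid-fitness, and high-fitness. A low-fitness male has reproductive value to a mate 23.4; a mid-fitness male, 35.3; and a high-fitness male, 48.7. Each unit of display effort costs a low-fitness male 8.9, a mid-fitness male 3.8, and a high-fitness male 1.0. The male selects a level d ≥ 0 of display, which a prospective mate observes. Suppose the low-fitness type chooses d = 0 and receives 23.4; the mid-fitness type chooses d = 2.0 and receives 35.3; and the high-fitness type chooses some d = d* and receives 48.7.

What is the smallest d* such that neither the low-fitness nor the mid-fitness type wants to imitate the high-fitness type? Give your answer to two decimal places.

5.53

Mid-fitness type (on-path payoff 35.3 − 3.8×2.0 = 27.7) won't mimic when 27.7 ≥ 48.7 − 3.8·d*, i.e. d* ≥ 5.53.
Low-fitness type (on-path payoff 23.4) won't mimic when 23.4 ≥ 48.7 − 8.9·d*, i.e. d* ≥ 2.84.
Both must hold, so d* = max(2.84, 5.53) = 5.53. The mid-fitness type's constraint binds.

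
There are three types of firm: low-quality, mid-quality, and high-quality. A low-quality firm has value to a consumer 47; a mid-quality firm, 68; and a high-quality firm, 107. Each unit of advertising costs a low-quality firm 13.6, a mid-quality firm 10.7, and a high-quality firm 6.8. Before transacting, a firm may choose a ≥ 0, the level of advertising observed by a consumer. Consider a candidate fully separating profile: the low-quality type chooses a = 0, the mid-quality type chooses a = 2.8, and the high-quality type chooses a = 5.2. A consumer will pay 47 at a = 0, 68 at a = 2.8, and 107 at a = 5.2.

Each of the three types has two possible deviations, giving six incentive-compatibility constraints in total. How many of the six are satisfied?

4

Low-quality (own payoff 47): to a=2.8 gives 68 − 13.6×2.8 = 29.92 → no gain ✓; to a=5.2 gives 107 − 13.6×5.2 = 36.28 → no gain ✓.
Mid-quality (own payoff 68 − 10.7×2.8 = 38.04): to a=0 gives 47 → profitable ✗; to a=5.2 gives 107 − 10.7×5.2 = 51.36 → profitable ✗.
High-quality (own payoff 107 − 6.8×5.2 = 71.64): to a=0 gives 47 → no gain ✓; to a=2.8 gives 68 − 6.8×2.8 = 48.96 → no gain ✓.
4 of the 6 constraints hold; not an equilibrium.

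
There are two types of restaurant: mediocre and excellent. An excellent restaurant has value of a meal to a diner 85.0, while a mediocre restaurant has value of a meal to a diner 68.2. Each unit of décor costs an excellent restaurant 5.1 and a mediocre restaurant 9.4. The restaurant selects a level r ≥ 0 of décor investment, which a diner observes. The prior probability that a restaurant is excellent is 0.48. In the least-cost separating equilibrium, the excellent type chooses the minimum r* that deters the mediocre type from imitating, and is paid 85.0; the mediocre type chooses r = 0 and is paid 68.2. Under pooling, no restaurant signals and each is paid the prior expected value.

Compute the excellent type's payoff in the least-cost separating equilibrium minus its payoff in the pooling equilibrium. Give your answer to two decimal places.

Least-cost separating signal: r* solves 68.2 = 85.0 − 9.4·r*, so r* = (85.0 − 68.2)/9.4 ≈ 1.7872.
Excellent type's separating payoff: 85.0 − 5.1 × r* = 85.0 − 5.1 × (85.0 − 68.2)/9.4 = 85.0 − 85.68/9.4 ≈ 75.8851.
Pooling payoff: 0.48 × 85.0 + 0.52 × 68.2 = 76.264.
Difference: 75.8851 − 76.264 = -0.3789, i.e. -0.38 to two decimal places.
The excellent type would prefer the pooling outcome.

-0.38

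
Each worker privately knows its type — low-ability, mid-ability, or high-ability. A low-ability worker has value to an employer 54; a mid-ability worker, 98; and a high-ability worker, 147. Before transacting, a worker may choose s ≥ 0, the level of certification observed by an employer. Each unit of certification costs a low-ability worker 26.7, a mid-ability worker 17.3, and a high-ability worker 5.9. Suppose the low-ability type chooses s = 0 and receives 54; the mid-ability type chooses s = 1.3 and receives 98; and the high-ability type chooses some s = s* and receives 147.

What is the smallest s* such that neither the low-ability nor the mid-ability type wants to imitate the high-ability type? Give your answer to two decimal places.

Mid-ability type (on-path payoff 98 − 17.3×1.3 = 75.51) won't mimic when 75.51 ≥ 147 − 17.3·s*, i.e. s* ≥ 4.13.
Low-ability type (on-path payoff 54) won't mimic when 54 ≥ 147 − 26.7·s*, i.e. s* ≥ 3.48.
Both must hold, so s* = max(3.48, 4.13) = 4.13. The mid-ability type's constraint binds.

4.13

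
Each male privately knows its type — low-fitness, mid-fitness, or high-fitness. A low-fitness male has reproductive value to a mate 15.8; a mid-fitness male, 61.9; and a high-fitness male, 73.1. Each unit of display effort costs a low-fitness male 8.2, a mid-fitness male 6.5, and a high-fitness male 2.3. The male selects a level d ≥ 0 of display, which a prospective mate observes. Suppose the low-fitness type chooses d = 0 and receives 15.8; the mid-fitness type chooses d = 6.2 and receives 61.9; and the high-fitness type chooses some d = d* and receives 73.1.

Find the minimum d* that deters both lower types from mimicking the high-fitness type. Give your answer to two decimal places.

7.92

Low-fitness type (on-path payoff 15.8) won't mimic when 15.8 ≥ 73.1 − 8.2·d*, i.e. d* ≥ 6.99.
Mid-fitness type (on-path payoff 61.9 − 6.5×6.2 = 21.6) won't mimic when 21.6 ≥ 73.1 − 6.5·d*, i.e. d* ≥ 7.92.
Both must hold, so d* = max(6.99, 7.92) = 7.92. The mid-fitness type's constraint binds.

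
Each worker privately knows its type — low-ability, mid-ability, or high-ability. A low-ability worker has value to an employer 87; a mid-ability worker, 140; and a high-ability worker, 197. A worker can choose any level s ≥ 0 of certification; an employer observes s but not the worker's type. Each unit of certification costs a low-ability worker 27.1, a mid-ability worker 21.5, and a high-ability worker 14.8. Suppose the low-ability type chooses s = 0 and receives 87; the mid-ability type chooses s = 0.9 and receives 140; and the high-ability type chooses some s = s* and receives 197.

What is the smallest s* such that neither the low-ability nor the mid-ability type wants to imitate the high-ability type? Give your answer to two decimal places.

Low-ability type (on-path payoff 87) won't mimic when 87 ≥ 197 − 27.1·s*, i.e. s* ≥ 4.06.
Mid-ability type (on-path payoff 140 − 21.5×0.9 = 120.65) won't mimic when 120.65 ≥ 197 − 21.5·s*, i.e. s* ≥ 3.55.
Both must hold, so s* = max(4.06, 3.55) = 4.06. The low-ability type's constraint binds.

4.06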